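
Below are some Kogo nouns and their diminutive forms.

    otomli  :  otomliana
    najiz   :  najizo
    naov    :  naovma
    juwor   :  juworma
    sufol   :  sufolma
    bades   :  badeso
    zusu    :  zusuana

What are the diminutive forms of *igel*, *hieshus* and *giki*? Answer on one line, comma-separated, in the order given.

The suffix is conditioned by the final sound: -o when the stem ends in a sibilant (*najiz*, *bades*); -ma when the stem ends in a non-sibilant consonant (*naov*, *juwor*, *sufol*); -ana when the stem ends in a vowel (*otomli*, *zusu*).
Since the final sound of *igel* is /l/ (a non-sibilant consonant), it takes -ma, giving *igelma*.
The final sound of *hieshus* is /s/, which is a sibilant, so the suffix is -o, giving *hieshuso*.
Since the final sound of *giki* is /i/ (a vowel), it takes -ana, giving *gikiana*.

igelma, hieshuso, gikiana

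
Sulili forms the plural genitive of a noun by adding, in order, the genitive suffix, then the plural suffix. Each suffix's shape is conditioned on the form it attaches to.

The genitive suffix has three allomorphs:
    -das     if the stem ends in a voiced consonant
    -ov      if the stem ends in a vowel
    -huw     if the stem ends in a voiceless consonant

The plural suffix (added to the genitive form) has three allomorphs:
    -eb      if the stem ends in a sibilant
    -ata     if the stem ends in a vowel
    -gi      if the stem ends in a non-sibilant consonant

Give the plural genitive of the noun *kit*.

*kit* — final sound /t/ (a voiceless consonant) → -huw → *kithuw*.
The genitive form *kithuw*: final sound = /w/, a non-sibilant consonant → -gi → *kithuwgi*.

kithuwgi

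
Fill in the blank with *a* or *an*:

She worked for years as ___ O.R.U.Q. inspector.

an

The indefinite article is chosen by the initial *sound* of the following word, not its spelling.
The initialism *O.R.U.Q.* is read letter by letter; the first letter, O, is pronounced /oʊ/, which begins with a vowel sound.
So the article is *an*: She worked for years as an O.R.U.Q. inspector.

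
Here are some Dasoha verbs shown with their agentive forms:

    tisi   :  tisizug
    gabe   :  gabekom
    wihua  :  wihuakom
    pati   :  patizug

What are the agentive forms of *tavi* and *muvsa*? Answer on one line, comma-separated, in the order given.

tavizug, muvsakom

The pattern is height harmony: -zug when the last vowel of the stem is a high vowel (*tisi*, *pati*); -kom when the last vowel of the stem is a non-high vowel (*gabe*, *wihua*).
Since the last vowel of *tavi* is /i/ (a high vowel), it takes -zug, giving *tavizug*.
*muvsa* — last vowel /a/ (a non-high vowel) → -kom → *muvsakom*.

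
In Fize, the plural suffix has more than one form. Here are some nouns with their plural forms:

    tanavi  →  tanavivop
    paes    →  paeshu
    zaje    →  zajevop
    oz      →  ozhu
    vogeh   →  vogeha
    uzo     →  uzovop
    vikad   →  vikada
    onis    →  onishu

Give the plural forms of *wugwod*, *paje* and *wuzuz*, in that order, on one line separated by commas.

wugwoda, pajevop, wuzuzhu

Looking at the final sound of each stem: -hu when the stem ends in a sibilant (*paes*, *oz*, *onis*); -a when the stem ends in a non-sibilant consonant (*vogeh*, *vikad*); -vop when the stem ends in a vowel (*tanavi*, *zaje*, *uzo*).
*wugwod*: final sound = /d/, a non-sibilant consonant → -a → *wugwoda*.
*paje*: final sound = /e/, a vowel → -vop → *pajevop*.
The final sound of *wuzuz* is /z/, which is a sibilant, so the suffix is -hu, giving *wuzuzhu*.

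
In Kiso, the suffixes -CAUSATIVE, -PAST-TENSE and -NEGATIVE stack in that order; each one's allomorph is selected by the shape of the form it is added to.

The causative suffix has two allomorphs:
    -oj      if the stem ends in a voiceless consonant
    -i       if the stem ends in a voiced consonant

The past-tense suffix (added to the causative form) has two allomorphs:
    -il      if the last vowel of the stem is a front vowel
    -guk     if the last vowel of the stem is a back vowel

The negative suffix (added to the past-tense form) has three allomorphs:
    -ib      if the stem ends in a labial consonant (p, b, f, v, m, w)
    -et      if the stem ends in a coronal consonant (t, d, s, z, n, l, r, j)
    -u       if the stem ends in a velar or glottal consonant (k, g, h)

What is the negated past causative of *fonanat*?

fonanatojguku

*fonanat* — final consonant /t/ (voiceless) → -oj → *fonanatoj*.
The causative form *fonanatoj* — last vowel /o/ (a back vowel) → -guk → *fonanatojguk*.
Since the final consonant of the past-tense form *fonanatojguk* is /k/ (velar/glottal), it takes -u, giving *fonanatojguku*.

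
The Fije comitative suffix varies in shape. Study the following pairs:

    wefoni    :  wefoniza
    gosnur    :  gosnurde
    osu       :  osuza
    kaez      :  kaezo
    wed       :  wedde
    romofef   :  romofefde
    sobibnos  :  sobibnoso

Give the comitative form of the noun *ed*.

edde

The pattern is sibilance of the final sound: -o when the stem ends in a sibilant (*kaez*, *sobibnos*); -de when the stem ends in a non-sibilant consonant (*gosnur*, *wed*, *romofef*); -za when the stem ends in a vowel (*wefoni*, *osu*).
Since the final sound of *ed* is /d/ (a non-sibilant consonant), it takes -de, giving *edde*.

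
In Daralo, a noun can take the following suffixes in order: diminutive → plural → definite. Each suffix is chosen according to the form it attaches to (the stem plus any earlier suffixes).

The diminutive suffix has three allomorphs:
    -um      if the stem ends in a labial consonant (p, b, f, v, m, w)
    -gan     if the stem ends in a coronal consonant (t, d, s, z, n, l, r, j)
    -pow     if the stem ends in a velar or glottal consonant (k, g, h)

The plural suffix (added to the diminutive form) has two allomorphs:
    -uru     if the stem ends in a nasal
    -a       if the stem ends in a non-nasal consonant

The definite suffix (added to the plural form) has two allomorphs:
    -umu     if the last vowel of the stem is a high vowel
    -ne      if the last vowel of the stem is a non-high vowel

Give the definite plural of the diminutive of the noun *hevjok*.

The final consonant of *hevjok* is /k/, which is velar/glottal, so the diminutive suffix is -pow, giving *hevjokpow*.
Since the final consonant of the diminutive form *hevjokpow* is /w/ (non-nasal), it takes -a, giving *hevjokpowa*.
The plural form *hevjokpowa* — last vowel /a/ (a non-high vowel) → -ne → *hevjokpowane*.

hevjokpowane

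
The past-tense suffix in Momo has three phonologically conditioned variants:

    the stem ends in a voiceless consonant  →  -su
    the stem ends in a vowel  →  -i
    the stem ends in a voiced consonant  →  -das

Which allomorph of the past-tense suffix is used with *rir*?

*rir*: final sound = /r/, a voiced consonant → -das.

-das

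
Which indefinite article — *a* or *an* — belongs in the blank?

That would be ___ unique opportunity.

a

The indefinite article is chosen by the initial *sound* of the following word, not its spelling.
*unique* begins with the sound /juː/ (u pronounced /juː/) — a consonant sound.
So the article is *a*: That would be a unique opportunity.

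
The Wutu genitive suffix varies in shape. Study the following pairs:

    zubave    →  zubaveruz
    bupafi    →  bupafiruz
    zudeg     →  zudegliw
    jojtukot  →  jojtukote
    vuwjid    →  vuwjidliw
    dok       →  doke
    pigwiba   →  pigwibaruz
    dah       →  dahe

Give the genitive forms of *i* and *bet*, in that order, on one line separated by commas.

iruz, bete

The suffix is conditioned by the final sound: -e when the stem ends in a voiceless consonant (*jojtukot*, *dok*, *dah*); -liw when the stem ends in a voiced consonant (*zudeg*, *vuwjid*); -ruz when the stem ends in a vowel (*zubave*, *bupafi*, *pigwiba*).
*i* — final sound /i/ (a vowel) → -ruz → *iruz*.
*bet* — final sound /t/ (a voiceless consonant) → -e → *bete*.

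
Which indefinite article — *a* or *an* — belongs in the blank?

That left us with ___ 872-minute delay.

an

The indefinite article is chosen by the initial *sound* of the following word, not its spelling.
The number *872* is spoken "eight hundred …", beginning with /eɪt/ — a vowel sound.
So the article is *an*: That left us with an 872-minute delay.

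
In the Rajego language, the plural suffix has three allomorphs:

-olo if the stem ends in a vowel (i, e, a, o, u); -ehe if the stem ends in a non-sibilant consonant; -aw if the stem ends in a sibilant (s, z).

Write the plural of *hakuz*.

hakuzaw

The final sound of *hakuz* is /z/, which is a sibilant, so the suffix is -aw, giving *hakuzaw*.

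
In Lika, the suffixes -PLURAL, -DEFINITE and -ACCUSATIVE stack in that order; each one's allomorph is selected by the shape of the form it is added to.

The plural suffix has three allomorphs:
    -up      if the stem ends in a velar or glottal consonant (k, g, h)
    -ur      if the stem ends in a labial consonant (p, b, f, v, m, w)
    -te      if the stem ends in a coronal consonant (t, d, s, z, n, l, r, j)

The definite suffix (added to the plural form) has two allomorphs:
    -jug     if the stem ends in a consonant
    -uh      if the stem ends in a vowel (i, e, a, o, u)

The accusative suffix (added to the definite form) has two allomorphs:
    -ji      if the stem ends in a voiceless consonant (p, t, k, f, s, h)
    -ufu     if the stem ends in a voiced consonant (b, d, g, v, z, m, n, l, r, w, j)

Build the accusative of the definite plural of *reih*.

reihupjugufu

*reih*: final consonant = /h/, velar/glottal → -up → *reihup*.
The plural form *reihup*: final sound = /p/, a consonant → -jug → *reihupjug*.
The definite form *reihupjug* — final consonant /g/ (voiced) → -ufu → *reihupjugufu*.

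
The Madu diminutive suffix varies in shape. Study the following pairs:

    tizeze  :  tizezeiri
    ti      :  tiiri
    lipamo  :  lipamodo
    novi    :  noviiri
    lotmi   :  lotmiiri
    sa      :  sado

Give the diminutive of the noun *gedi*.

The pattern is front/back vowel harmony: -iri when the last vowel of the stem is a front vowel (*tizeze*, *ti*, *novi*, *lotmi*); -do when the last vowel of the stem is a back vowel (*lipamo*, *sa*).
*gedi* — last vowel /i/ (a front vowel) → -iri → *gediiri*.

gediiri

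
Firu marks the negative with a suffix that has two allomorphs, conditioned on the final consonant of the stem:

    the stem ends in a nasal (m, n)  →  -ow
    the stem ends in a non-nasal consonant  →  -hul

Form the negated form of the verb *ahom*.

*ahom*: final consonant = /m/, a nasal → -ow → *ahomow*.

ahomow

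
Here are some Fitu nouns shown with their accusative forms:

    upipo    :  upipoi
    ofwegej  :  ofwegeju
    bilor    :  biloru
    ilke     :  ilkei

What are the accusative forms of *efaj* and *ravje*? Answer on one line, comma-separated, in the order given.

The suffix is conditioned by the final sound: -u when the stem ends in a consonant (*ofwegej*, *bilor*); -i when the stem ends in a vowel (*upipo*, *ilke*).
*efaj* — final sound /j/ (a consonant) → -u → *efaju*.
*ravje* — final sound /e/ (a vowel) → -i → *ravjei*.

efaju, ravjei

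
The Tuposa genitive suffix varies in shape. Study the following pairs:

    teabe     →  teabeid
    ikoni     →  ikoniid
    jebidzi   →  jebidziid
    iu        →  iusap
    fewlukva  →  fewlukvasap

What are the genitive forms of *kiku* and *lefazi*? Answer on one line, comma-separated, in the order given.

The pattern is front/back vowel harmony: -id when the last vowel of the stem is a front vowel (*teabe*, *ikoni*, *jebidzi*); -sap when the last vowel of the stem is a back vowel (*iu*, *fewlukva*).
*kiku*: last vowel = /u/, a back vowel → -sap → *kikusap*.
The last vowel of *lefazi* is /i/, which is a front vowel, so the suffix is -id, giving *lefaziid*.

kikusap, lefaziid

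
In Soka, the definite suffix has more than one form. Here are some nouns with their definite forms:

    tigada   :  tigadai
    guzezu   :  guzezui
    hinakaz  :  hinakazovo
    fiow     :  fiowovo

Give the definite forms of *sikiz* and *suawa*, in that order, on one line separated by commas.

sikizovo, suawai

Looking at the final sound of each stem: -ovo when the stem ends in a consonant (*hinakaz*, *fiow*); -i when the stem ends in a vowel (*tigada*, *guzezu*).
*sikiz* — final sound /z/ (a consonant) → -ovo → *sikizovo*.
*suawa* — final sound /a/ (a vowel) → -i → *suawai*.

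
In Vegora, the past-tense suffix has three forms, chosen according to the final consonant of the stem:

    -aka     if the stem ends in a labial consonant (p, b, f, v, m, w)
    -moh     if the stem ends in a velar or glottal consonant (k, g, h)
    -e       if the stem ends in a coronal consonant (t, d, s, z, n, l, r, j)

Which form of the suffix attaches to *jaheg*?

-moh

*jaheg* — final consonant /g/ (velar/glottal) → -moh.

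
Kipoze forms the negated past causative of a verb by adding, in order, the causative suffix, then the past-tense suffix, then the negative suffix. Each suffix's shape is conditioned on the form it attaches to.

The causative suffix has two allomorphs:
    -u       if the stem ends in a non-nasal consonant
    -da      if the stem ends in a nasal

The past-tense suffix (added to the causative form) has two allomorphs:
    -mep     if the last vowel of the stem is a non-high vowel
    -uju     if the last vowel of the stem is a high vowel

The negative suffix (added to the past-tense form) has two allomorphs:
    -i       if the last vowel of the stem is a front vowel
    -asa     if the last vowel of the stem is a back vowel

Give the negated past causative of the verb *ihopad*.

*ihopad* — final consonant /d/ (non-nasal) → -u → *ihopadu*.
The last vowel of the causative form *ihopadu* is /u/, which is a high vowel, so the past-tense suffix is -uju, giving *ihopaduuju*.
Since the last vowel of the past-tense form *ihopaduuju* is /u/ (a back vowel), it takes -asa, giving *ihopaduujuasa*.

ihopaduujuasa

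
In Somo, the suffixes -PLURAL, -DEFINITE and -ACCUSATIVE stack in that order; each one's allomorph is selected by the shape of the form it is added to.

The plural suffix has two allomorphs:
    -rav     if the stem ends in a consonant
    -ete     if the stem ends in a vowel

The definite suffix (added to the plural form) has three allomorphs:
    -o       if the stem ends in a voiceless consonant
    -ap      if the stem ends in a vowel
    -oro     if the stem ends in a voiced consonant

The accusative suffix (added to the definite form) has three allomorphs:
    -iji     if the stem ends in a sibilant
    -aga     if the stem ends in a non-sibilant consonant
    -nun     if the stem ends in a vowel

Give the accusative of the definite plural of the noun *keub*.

keubravoronun

*keub*: final sound = /b/, a consonant → -rav → *keubrav*.
The plural form *keubrav* — final sound /v/ (a voiced consonant) → -oro → *keubravoro*.
The definite form *keubravoro* — final sound /o/ (a vowel) → -nun → *keubravoronun*.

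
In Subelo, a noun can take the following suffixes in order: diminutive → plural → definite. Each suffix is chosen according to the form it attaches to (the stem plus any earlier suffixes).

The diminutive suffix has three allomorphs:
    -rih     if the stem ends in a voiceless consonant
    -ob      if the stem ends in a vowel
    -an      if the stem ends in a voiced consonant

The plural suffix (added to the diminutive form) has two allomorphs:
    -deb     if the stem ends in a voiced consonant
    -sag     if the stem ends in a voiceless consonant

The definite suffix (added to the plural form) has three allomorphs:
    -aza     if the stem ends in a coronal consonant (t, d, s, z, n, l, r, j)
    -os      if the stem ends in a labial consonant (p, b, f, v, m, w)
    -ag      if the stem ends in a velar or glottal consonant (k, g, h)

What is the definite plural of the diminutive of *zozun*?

The final sound of *zozun* is /n/, which is a voiced consonant, so the diminutive suffix is -an, giving *zozunan*.
Since the final consonant of the diminutive form *zozunan* is /n/ (voiced), it takes -deb, giving *zozunandeb*.
Since the final consonant of the plural form *zozunandeb* is /b/ (labial), it takes -os, giving *zozunandebos*.

zozunandebos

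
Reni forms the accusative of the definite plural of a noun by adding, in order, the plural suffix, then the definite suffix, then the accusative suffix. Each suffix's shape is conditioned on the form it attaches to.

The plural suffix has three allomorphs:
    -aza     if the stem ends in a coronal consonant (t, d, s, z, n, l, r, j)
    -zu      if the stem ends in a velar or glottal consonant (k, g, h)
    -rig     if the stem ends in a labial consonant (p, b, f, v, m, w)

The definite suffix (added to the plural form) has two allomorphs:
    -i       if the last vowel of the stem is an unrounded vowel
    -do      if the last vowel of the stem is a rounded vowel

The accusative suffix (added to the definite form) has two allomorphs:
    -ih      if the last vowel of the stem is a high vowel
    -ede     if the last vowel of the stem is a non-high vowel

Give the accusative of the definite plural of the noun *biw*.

biwrigiih

*biw* — final consonant /w/ (labial) → -rig → *biwrig*.
The last vowel of the plural form *biwrig* is /i/, which is an unrounded vowel, so the definite suffix is -i, giving *biwrigi*.
The definite form *biwrigi* — last vowel /i/ (a high vowel) → -ih → *biwrigiih*.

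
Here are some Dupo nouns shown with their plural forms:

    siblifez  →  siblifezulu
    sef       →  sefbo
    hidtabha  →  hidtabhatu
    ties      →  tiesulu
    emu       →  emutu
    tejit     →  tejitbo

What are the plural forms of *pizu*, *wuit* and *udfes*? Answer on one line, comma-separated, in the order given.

The suffix is conditioned by the final sound: -ulu when the stem ends in a sibilant (*siblifez*, *ties*); -bo when the stem ends in a non-sibilant consonant (*sef*, *tejit*); -tu when the stem ends in a vowel (*hidtabha*, *emu*).
Since the final sound of *pizu* is /u/ (a vowel), it takes -tu, giving *pizutu*.
Since the final sound of *wuit* is /t/ (a non-sibilant consonant), it takes -bo, giving *wuitbo*.
Since the final sound of *udfes* is /s/ (a sibilant), it takes -ulu, giving *udfesulu*.

pizutu, wuitbo, udfesulu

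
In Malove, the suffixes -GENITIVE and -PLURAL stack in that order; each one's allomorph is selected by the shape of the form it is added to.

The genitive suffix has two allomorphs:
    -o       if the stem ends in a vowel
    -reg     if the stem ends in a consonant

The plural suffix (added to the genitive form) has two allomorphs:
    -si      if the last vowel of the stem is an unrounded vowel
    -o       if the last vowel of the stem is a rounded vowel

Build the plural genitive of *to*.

tooo

*to*: final sound = /o/, a vowel → -o → *too*.
Since the last vowel of the genitive form *too* is /o/ (a rounded vowel), it takes -o, giving *tooo*.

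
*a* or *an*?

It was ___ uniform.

The indefinite article is chosen by the initial *sound* of the following word, not its spelling.
*uniform* begins with the sound /juː/ (u pronounced /juː/) — a consonant sound.
So the article is *a*: It was a uniform.

a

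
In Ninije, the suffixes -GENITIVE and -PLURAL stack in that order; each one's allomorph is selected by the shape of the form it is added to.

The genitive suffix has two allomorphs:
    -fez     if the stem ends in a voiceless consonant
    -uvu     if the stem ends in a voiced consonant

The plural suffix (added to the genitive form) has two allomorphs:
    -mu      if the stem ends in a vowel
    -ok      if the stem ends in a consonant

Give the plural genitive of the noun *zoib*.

*zoib*: final consonant = /b/, voiced → -uvu → *zoibuvu*.
The genitive form *zoibuvu*: final sound = /u/, a vowel → -mu → *zoibuvumu*.

zoibuvumu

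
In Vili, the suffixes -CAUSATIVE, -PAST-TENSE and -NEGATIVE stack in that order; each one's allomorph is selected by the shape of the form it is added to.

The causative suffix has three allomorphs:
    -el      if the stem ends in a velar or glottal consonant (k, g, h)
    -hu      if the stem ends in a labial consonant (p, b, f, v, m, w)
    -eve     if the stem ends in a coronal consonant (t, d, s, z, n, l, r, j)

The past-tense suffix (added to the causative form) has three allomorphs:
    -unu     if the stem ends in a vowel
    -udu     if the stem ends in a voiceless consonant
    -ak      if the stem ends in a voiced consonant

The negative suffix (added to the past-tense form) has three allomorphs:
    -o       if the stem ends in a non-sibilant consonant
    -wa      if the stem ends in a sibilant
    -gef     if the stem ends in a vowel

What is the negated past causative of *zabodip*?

zabodiphuunugef

*zabodip*: final consonant = /p/, labial → -hu → *zabodiphu*.
The final sound of the causative form *zabodiphu* is /u/, which is a vowel, so the past-tense suffix is -unu, giving *zabodiphuunu*.
The final sound of the past-tense form *zabodiphuunu* is /u/, which is a vowel, so the negative suffix is -gef, giving *zabodiphuunugef*.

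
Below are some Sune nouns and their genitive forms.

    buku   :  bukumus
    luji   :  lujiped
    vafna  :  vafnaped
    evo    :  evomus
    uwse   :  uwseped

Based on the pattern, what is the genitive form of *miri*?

miriped

The pattern is rounding harmony: -mus when the last vowel of the stem is a rounded vowel (*buku*, *evo*); -ped when the last vowel of the stem is an unrounded vowel (*luji*, *vafna*, *uwse*).
*miri* — last vowel /i/ (an unrounded vowel) → -ped → *miriped*.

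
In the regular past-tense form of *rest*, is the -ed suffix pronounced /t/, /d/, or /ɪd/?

/ɪd/

The stem *rest* ends in /t/ or /d/.
The -ed suffix is realized as /ɪd/ after /t, d/; as /t/ after other voiceless consonants; and as /d/ after other voiced sounds.
So -ed on *rest* is pronounced /ɪd/.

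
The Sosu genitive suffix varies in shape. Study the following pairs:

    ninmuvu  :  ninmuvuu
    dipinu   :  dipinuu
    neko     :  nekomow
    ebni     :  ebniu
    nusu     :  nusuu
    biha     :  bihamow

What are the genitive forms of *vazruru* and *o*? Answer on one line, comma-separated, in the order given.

The pattern is height harmony: -u when the last vowel of the stem is a high vowel (*ninmuvu*, *dipinu*, *ebni*, *nusu*); -mow when the last vowel of the stem is a non-high vowel (*neko*, *biha*).
*vazruru*: last vowel = /u/, a high vowel → -u → *vazruruu*.
The last vowel of *o* is /o/, which is a non-high vowel, so the suffix is -mow, giving *omow*.

vazruruu, omow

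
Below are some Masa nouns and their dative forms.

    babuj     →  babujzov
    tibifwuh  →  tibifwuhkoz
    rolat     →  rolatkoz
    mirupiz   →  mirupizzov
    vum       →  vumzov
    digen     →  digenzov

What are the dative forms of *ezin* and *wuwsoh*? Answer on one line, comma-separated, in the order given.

The alternation tracks the final consonant of the stem — -koz when the stem ends in a voiceless consonant (*tibifwuh*, *rolat*); -zov when the stem ends in a voiced consonant (*babuj*, *mirupiz*, *vum*, *digen*).
*ezin*: final consonant = /n/, voiced → -zov → *ezinzov*.
The final consonant of *wuwsoh* is /h/, which is voiceless, so the suffix is -koz, giving *wuwsohkoz*.

ezinzov, wuwsohkoz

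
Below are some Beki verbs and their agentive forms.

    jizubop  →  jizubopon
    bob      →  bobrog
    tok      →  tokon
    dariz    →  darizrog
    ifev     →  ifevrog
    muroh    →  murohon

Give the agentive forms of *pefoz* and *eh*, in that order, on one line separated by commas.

Looking at the final consonant of each stem: -on when the stem ends in a voiceless consonant (*jizubop*, *tok*, *muroh*); -rog when the stem ends in a voiced consonant (*bob*, *dariz*, *ifev*).
*pefoz* — final consonant /z/ (voiced) → -rog → *pefozrog*.
*eh* — final consonant /h/ (voiceless) → -on → *ehon*.

pefozrog, ehon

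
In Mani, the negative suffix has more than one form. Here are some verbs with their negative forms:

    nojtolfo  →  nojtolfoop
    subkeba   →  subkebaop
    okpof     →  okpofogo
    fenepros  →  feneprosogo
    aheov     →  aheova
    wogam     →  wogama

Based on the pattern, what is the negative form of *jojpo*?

jojpoop

Looking at the final sound of each stem: -ogo when the stem ends in a voiceless consonant (*okpof*, *fenepros*); -a when the stem ends in a voiced consonant (*aheov*, *wogam*); -op when the stem ends in a vowel (*nojtolfo*, *subkeba*).
*jojpo*: final sound = /o/, a vowel → -op → *jojpoop*.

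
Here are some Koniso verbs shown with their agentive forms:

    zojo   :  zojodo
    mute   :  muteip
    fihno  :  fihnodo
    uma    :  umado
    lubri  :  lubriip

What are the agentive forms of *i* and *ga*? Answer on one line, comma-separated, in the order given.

The pattern is front/back vowel harmony: -ip when the last vowel of the stem is a front vowel (*mute*, *lubri*); -do when the last vowel of the stem is a back vowel (*zojo*, *fihno*, *uma*).
*i* — last vowel /i/ (a front vowel) → -ip → *iip*.
*ga* — last vowel /a/ (a back vowel) → -do → *gado*.

iip, gado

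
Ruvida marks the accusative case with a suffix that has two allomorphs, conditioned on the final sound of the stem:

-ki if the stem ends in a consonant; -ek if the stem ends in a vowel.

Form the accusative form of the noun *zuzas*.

zuzaski

*zuzas* — final sound /s/ (a consonant) → -ki → *zuzaski*.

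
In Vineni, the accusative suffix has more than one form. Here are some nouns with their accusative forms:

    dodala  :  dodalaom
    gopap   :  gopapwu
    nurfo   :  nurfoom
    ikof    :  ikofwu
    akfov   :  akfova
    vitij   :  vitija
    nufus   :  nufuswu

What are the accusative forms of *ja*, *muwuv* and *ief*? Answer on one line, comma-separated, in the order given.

Looking at the final sound of each stem: -wu when the stem ends in a voiceless consonant (*gopap*, *ikof*, *nufus*); -a when the stem ends in a voiced consonant (*akfov*, *vitij*); -om when the stem ends in a vowel (*dodala*, *nurfo*).
The final sound of *ja* is /a/, which is a vowel, so the suffix is -om, giving *jaom*.
*muwuv* — final sound /v/ (a voiced consonant) → -a → *muwuva*.
*ief* — final sound /f/ (a voiceless consonant) → -wu → *iefwu*.

jaom, muwuva, iefwu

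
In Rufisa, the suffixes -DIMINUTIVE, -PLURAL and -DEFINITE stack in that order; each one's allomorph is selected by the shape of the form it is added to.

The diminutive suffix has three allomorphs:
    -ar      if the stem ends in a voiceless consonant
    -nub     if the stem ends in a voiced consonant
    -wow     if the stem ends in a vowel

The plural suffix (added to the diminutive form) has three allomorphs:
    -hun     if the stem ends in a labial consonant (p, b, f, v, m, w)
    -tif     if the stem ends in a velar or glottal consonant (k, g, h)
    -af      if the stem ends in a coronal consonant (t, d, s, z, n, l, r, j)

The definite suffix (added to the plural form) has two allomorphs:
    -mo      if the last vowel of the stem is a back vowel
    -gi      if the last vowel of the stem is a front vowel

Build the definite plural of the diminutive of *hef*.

The final sound of *hef* is /f/, which is a voiceless consonant, so the diminutive suffix is -ar, giving *hefar*.
The diminutive form *hefar*: final consonant = /r/, coronal → -af → *hefaraf*.
The last vowel of the plural form *hefaraf* is /a/, which is a back vowel, so the definite suffix is -mo, giving *hefarafmo*.

hefarafmo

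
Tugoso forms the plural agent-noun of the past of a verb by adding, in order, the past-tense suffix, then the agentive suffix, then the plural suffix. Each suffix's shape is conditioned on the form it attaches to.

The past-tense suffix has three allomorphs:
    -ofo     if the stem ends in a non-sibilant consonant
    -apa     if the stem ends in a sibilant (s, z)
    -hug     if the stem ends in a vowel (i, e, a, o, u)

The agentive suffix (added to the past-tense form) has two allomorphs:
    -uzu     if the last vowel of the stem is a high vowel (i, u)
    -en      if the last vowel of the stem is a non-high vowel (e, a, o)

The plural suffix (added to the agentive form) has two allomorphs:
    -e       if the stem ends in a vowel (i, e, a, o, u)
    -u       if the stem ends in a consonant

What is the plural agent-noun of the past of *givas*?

givasapaenu

The final sound of *givas* is /s/, which is a sibilant, so the past-tense suffix is -apa, giving *givasapa*.
The last vowel of the past-tense form *givasapa* is /a/, which is a non-high vowel, so the agentive suffix is -en, giving *givasapaen*.
Since the final sound of the agentive form *givasapaen* is /n/ (a consonant), it takes -u, giving *givasapaenu*.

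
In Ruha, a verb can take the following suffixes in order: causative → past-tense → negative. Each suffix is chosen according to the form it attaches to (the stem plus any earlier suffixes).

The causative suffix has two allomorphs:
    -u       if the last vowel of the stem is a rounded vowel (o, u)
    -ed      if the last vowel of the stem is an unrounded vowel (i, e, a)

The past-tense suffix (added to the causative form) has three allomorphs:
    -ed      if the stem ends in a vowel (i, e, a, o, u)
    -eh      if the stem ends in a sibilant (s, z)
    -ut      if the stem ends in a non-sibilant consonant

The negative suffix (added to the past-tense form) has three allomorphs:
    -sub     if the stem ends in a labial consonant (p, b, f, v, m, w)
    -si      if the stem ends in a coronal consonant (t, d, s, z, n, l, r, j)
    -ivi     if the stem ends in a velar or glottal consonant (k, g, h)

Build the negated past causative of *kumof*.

kumofuedsi

The last vowel of *kumof* is /o/, which is a rounded vowel, so the causative suffix is -u, giving *kumofu*.
The causative form *kumofu* — final sound /u/ (a vowel) → -ed → *kumofued*.
The past-tense form *kumofued*: final consonant = /d/, coronal → -si → *kumofuedsi*.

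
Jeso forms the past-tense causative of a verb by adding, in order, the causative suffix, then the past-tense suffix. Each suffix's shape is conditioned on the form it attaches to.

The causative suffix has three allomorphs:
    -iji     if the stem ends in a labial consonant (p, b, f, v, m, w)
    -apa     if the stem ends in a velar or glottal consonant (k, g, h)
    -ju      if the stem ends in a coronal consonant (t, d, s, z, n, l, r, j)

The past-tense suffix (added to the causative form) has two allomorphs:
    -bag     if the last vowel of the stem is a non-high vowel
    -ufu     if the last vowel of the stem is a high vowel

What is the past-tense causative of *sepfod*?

sepfodjuufu

The final consonant of *sepfod* is /d/, which is coronal, so the causative suffix is -ju, giving *sepfodju*.
The causative form *sepfodju* — last vowel /u/ (a high vowel) → -ufu → *sepfodjuufu*.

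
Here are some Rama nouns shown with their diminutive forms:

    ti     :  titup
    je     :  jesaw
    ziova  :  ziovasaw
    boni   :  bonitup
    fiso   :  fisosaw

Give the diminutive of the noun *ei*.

The suffix is conditioned by the last vowel: -tup when the last vowel of the stem is a high vowel (*ti*, *boni*); -saw when the last vowel of the stem is a non-high vowel (*je*, *ziova*, *fiso*).
*ei* — last vowel /i/ (a high vowel) → -tup → *eitup*.

eitup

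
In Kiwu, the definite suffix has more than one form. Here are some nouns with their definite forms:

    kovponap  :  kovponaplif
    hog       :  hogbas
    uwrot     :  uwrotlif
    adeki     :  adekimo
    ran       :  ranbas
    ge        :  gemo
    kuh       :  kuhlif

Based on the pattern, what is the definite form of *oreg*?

oregbas

The suffix is conditioned by the final sound: -lif when the stem ends in a voiceless consonant (*kovponap*, *uwrot*, *kuh*); -bas when the stem ends in a voiced consonant (*hog*, *ran*); -mo when the stem ends in a vowel (*adeki*, *ge*).
Since the final sound of *oreg* is /g/ (a voiced consonant), it takes -bas, giving *oregbas*.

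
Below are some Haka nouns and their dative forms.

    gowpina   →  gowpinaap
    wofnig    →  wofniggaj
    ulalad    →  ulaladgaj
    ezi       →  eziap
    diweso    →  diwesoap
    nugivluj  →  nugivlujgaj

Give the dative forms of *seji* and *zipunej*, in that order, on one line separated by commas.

The pattern is consonant vs. vowel: -gaj when the stem ends in a consonant (*wofnig*, *ulalad*, *nugivluj*); -ap when the stem ends in a vowel (*gowpina*, *ezi*, *diweso*).
*seji*: final sound = /i/, a vowel → -ap → *sejiap*.
Since the final sound of *zipunej* is /j/ (a consonant), it takes -gaj, giving *zipunejgaj*.

sejiap, zipunejgaj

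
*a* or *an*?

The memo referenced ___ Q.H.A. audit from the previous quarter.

a

The indefinite article is chosen by the initial *sound* of the following word, not its spelling.
The initialism *Q.H.A.* is read letter by letter; the first letter, Q, is pronounced /kjuː/, which begins with a consonant sound.
So the article is *a*: The memo referenced a Q.H.A. audit from the previous quarter.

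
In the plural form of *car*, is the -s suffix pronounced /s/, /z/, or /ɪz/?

/z/

The stem *car* ends in a voiced non-sibilant sound.
The plural suffix surfaces as /ɪz/ after sibilants, /s/ after other voiceless consonants, and /z/ after other voiced sounds.
So the plural -s on *car* is pronounced /z/.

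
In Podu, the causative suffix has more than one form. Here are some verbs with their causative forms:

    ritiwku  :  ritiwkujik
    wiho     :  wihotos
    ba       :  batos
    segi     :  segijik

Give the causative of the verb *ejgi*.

The pattern is height harmony: -jik when the last vowel of the stem is a high vowel (*ritiwku*, *segi*); -tos when the last vowel of the stem is a non-high vowel (*wiho*, *ba*).
The last vowel of *ejgi* is /i/, which is a high vowel, so the suffix is -jik, giving *ejgijik*.

ejgijik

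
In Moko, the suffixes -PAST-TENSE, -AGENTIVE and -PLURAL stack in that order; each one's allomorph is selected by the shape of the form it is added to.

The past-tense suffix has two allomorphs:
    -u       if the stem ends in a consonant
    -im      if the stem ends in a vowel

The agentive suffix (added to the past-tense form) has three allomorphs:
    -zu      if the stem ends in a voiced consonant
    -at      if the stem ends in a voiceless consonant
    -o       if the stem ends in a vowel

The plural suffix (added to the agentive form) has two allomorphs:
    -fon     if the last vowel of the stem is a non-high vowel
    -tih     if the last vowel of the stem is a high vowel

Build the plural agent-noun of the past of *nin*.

*nin*: final sound = /n/, a consonant → -u → *ninu*.
Since the final sound of the past-tense form *ninu* is /u/ (a vowel), it takes -o, giving *ninuo*.
The last vowel of the agentive form *ninuo* is /o/, which is a non-high vowel, so the plural suffix is -fon, giving *ninuofon*.

ninuofon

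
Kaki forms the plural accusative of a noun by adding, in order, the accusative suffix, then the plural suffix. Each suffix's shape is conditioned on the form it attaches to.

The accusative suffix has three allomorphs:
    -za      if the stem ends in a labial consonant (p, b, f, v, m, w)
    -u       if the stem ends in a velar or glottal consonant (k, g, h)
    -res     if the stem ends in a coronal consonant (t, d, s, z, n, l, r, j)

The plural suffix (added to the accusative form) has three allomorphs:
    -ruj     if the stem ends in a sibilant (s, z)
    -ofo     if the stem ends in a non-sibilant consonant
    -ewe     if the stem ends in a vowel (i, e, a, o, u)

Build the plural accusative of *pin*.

pinresruj

Since the final consonant of *pin* is /n/ (coronal), it takes -res, giving *pinres*.
The final sound of the accusative form *pinres* is /s/, which is a sibilant, so the plural suffix is -ruj, giving *pinresruj*.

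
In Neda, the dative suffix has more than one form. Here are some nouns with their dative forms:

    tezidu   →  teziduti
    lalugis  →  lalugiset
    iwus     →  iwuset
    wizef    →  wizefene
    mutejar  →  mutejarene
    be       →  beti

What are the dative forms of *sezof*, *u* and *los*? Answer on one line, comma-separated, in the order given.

The alternation tracks the final sound of the stem — -et when the stem ends in a sibilant (*lalugis*, *iwus*); -ene when the stem ends in a non-sibilant consonant (*wizef*, *mutejar*); -ti when the stem ends in a vowel (*tezidu*, *be*).
The final sound of *sezof* is /f/, which is a non-sibilant consonant, so the suffix is -ene, giving *sezofene*.
*u*: final sound = /u/, a vowel → -ti → *uti*.
*los*: final sound = /s/, a sibilant → -et → *loset*.

sezofene, uti, loset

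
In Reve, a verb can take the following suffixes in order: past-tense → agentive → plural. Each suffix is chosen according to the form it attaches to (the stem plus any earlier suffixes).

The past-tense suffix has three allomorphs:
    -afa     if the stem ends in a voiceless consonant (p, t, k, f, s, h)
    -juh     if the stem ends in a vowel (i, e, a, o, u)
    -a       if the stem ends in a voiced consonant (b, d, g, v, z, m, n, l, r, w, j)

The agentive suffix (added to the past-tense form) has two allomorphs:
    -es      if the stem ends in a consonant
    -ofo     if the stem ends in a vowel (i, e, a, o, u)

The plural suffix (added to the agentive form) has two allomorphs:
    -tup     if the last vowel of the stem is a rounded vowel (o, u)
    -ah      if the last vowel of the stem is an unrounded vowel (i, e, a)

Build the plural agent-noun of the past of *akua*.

*akua* — final sound /a/ (a vowel) → -juh → *akuajuh*.
The past-tense form *akuajuh* — final sound /h/ (a consonant) → -es → *akuajuhes*.
The agentive form *akuajuhes* — last vowel /e/ (an unrounded vowel) → -ah → *akuajuhesah*.

akuajuhesah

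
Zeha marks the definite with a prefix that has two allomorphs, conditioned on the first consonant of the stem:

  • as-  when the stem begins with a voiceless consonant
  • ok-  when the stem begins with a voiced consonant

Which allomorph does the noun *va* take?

ok-

*va* — first consonant /v/ (voiced) → ok-.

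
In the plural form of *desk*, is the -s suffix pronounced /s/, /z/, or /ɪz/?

/s/

The stem *desk* ends in a voiceless non-sibilant consonant.
The plural suffix surfaces as /ɪz/ after sibilants, /s/ after other voiceless consonants, and /z/ after other voiced sounds.
So the plural -s on *desk* is pronounced /s/.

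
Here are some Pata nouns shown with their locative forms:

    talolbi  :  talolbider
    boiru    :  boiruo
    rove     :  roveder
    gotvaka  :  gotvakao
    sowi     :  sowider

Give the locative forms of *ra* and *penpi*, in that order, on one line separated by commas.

The pattern is front/back vowel harmony: -der when the last vowel of the stem is a front vowel (*talolbi*, *rove*, *sowi*); -o when the last vowel of the stem is a back vowel (*boiru*, *gotvaka*).
*ra*: last vowel = /a/, a back vowel → -o → *rao*.
*penpi*: last vowel = /i/, a front vowel → -der → *penpider*.

rao, penpider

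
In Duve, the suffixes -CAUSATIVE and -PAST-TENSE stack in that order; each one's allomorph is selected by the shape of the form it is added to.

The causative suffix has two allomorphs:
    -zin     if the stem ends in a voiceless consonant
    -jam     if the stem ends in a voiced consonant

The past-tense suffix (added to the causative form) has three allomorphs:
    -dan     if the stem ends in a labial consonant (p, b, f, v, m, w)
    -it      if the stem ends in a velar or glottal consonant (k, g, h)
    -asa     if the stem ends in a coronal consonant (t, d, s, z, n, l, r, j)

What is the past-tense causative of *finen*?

finenjamdan

*finen* — final consonant /n/ (voiced) → -jam → *finenjam*.
Since the final consonant of the causative form *finenjam* is /m/ (labial), it takes -dan, giving *finenjamdan*.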